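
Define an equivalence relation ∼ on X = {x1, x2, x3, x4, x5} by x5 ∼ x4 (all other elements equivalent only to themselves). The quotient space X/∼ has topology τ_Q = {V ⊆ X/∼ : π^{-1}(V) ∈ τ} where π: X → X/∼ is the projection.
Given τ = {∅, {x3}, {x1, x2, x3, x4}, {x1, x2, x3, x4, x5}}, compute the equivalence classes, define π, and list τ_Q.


X/∼ = {[x1], [x2], [x3], [x4=x5]}; |τ_Q| = 3.

Equivalence classes: [x1], [x2], [x3], [x4=x5].
Quotient map π: X → X/∼ sends x1 ↦ [x1], x2 ↦ [x2], x3 ↦ [x3], x4 ↦ [x4=x5], x5 ↦ [x4=x5].
For each subset V ⊆ X/∼, compute π^{-1}(V) ⊆ X and check whether π^{-1}(V) ∈ τ. V is open in τ_Q iff π^{-1}(V) ∈ τ.
  V = {}: π^{-1}(V) = ∅ ∈ τ ✓.
  V = {[x1]}: π^{-1}(V) = {x1} ∉ τ ✗.
  V = {[x2]}: π^{-1}(V) = {x2} ∉ τ ✗.
  V = {[x1], [x2]}: π^{-1}(V) = {x1, x2} ∉ τ ✗.
  V = {[x3]}: π^{-1}(V) = {x3} ∈ τ ✓.
  V = {[x1], [x3]}: π^{-1}(V) = {x1, x3} ∉ τ ✗.
  V = {[x2], [x3]}: π^{-1}(V) = {x2, x3} ∉ τ ✗.
  V = {[x1], [x2], [x3]}: π^{-1}(V) = {x1, x2, x3} ∉ τ ✗.
  V = {[x4=x5]}: π^{-1}(V) = {x4, x5} ∉ τ ✗.
  V = {[x1], [x4=x5]}: π^{-1}(V) = {x1, x4, x5} ∉ τ ✗.
  V = {[x2], [x4=x5]}: π^{-1}(V) = {x2, x4, x5} ∉ τ ✗.
  V = {[x1], [x2], [x4=x5]}: π^{-1}(V) = {x1, x2, x4, x5} ∉ τ ✗.
  V = {[x3], [x4=x5]}: π^{-1}(V) = {x3, x4, x5} ∉ τ ✗.
  V = {[x1], [x3], [x4=x5]}: π^{-1}(V) = {x1, x3, x4, x5} ∉ τ ✗.
  V = {[x2], [x3], [x4=x5]}: π^{-1}(V) = {x2, x3, x4, x5} ∉ τ ✗.
  V = {[x1], [x2], [x3], [x4=x5]}: π^{-1}(V) = {x1, x2, x3, x4, x5} ∈ τ ✓.
Open sets in the quotient: τ_Q = {{}, {[x3]}, {[x1], [x2], [x3], [x4=x5]}} (3 elements).


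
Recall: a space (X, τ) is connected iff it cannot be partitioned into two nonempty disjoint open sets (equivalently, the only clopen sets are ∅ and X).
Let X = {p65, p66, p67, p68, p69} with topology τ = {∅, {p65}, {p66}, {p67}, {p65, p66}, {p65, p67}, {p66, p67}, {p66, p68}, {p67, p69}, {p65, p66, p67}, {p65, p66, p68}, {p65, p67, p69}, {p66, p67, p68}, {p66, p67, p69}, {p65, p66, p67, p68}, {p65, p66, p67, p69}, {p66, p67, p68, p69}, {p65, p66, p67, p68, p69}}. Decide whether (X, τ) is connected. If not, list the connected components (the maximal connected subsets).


(X, τ) is disconnected; components = [{p65}, {p66, p68}, {p67, p69}].

Find clopen sets (U ∈ τ with X ∖ U ∈ τ):
  U = ∅, X ∖ U = {p65, p66, p67, p68, p69} — both open, so U is clopen.
  U = {p65}, X ∖ U = {p66, p67, p68, p69} — both open, so U is clopen.
  U = {p66, p68}, X ∖ U = {p65, p67, p69} — both open, so U is clopen.
  U = {p67, p69}, X ∖ U = {p65, p66, p68} — both open, so U is clopen.
  U = {p65, p66, p68}, X ∖ U = {p67, p69} — both open, so U is clopen.
  U = {p65, p67, p69}, X ∖ U = {p66, p68} — both open, so U is clopen.
  U = {p66, p67, p68, p69}, X ∖ U = {p65} — both open, so U is clopen.
  U = {p65, p66, p67, p68, p69}, X ∖ U = ∅ — both open, so U is clopen.
Nontrivial clopen(s) exist: e.g. {p67, p69}. So (X, τ) is disconnected.
Compute connected components by grouping points that agree on all clopens:
  component: {p65}
  component: {p66, p68}
  component: {p67, p69}


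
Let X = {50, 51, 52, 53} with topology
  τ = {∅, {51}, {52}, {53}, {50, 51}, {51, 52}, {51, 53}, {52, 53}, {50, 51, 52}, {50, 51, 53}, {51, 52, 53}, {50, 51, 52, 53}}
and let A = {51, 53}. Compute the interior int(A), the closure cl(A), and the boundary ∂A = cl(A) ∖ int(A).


int(A) = {51, 53}, cl(A) = {50, 51, 53}, ∂A = {50}.

Closed sets in (X, τ) are complements of opens:
  closed(X, τ) = {∅, {50}, {52}, {53}, {50, 51}, {50, 52}, {50, 53}, {52, 53}, {50, 51, 52}, {50, 51, 53}, {50, 52, 53}, {50, 51, 52, 53}}.
int(A) = ⋃ {U ∈ τ : U ⊆ A}. Opens contained in A: ∅, {51}, {53}, {51, 53}.
Taking the union of these: int(A) = {51, 53}.
cl(A) = ⋂ {C closed : A ⊆ C}. Closed sets containing A: {50, 51, 53}, {50, 51, 52, 53}.
Intersecting these: cl(A) = {50, 51, 53}.
∂A = cl(A) ∖ int(A) = {50, 51, 53} ∖ {51, 53} = {50}.


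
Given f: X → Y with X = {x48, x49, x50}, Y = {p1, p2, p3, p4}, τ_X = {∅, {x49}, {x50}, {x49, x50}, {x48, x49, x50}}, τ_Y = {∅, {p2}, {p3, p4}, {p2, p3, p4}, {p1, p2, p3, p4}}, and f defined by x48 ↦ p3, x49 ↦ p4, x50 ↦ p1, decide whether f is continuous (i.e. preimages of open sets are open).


f is NOT continuous.

Compute f^{-1}(U) for each U ∈ τ_Y:
  U = ∅: f^{-1}(U) = ∅ ∈ τ_X ✓.
  U = {p2}: f^{-1}(U) = ∅ ∈ τ_X ✓.
  U = {p3, p4}: f^{-1}(U) = {x48, x49} ∉ τ_X ✗.
  U = {p2, p3, p4}: f^{-1}(U) = {x48, x49} ∉ τ_X ✗.
  U = {p1, p2, p3, p4}: f^{-1}(U) = {x48, x49, x50} ∈ τ_X ✓.
Found U = {p3, p4} with f^{-1}(U) = {x48, x49} not in τ_X. Therefore f is NOT continuous.


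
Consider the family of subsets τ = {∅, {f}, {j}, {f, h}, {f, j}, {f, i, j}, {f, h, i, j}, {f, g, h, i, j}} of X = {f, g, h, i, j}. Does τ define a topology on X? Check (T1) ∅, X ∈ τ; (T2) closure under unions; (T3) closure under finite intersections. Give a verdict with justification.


τ is NOT a topology on X.

Axiom (T1): ∅ ∈ τ? Yes; X ∈ τ? Yes.
Axiom (T2/T3): check pairwise unions and intersections of members of τ.
Counterexample for (T2): {j} ∪ {f, h} = {f, h, j} ∉ τ. Therefore τ is NOT a topology.


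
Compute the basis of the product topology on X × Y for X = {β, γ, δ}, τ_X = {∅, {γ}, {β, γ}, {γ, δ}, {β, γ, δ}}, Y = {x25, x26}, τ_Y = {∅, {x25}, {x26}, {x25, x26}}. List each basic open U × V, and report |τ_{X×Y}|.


Basis B = {∅ × ∅, {γ} × {x25}, {γ} × {x26}, {β, γ} × {x25}, {β, γ} × {x26}, {γ} × {x25, x26}, {γ, δ} × {x25}, {γ, δ} × {x26}, {β, γ, δ} × {x25}, {β, γ, δ} × {x26}, {β, γ} × {x25, x26}, {γ, δ} × {x25, x26}, {β, γ, δ} × {x25, x26}}; |τ_{X×Y}| = 25.

Enumerate products U × V with U ∈ τ_X, V ∈ τ_Y (deduplicated):
  ∅ × ∅ = {} (∅)
  {γ} × {x25} = {(γ,x25)}
  {γ} × {x26} = {(γ,x26)}
  {β, γ} × {x25} = {(β,x25), (γ,x25)}
  {β, γ} × {x26} = {(β,x26), (γ,x26)}
  {γ} × {x25, x26} = {(γ,x25), (γ,x26)}
  {γ, δ} × {x25} = {(γ,x25), (δ,x25)}
  {γ, δ} × {x26} = {(γ,x26), (δ,x26)}
  {β, γ, δ} × {x25} = {(β,x25), (γ,x25), (δ,x25)}
  {β, γ, δ} × {x26} = {(β,x26), (γ,x26), (δ,x26)}
  {β, γ} × {x25, x26} = {(β,x25), (β,x26), (γ,x25), (γ,x26)}
  {γ, δ} × {x25, x26} = {(γ,x25), (γ,x26), (δ,x25), (δ,x26)}
  {β, γ, δ} × {x25, x26} = {(β,x25), (β,x26), (γ,x25), (γ,x26), (δ,x25), (δ,x26)}
These 13 distinct sets form the basis B.
Close under arbitrary unions to get τ_{X×Y}; counting gives |τ_{X×Y}| = 25.


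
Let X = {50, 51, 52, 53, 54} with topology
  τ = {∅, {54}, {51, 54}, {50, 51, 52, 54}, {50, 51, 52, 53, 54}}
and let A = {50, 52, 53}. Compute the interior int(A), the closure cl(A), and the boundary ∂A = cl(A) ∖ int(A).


int(A) = ∅, cl(A) = {50, 52, 53}, ∂A = {50, 52, 53}.

Closed sets in (X, τ) are complements of opens:
  closed(X, τ) = {∅, {53}, {50, 52, 53}, {50, 51, 52, 53}, {50, 51, 52, 53, 54}}.
int(A) = ⋃ {U ∈ τ : U ⊆ A}. Opens contained in A: ∅.
Taking the union of these: int(A) = ∅.
cl(A) = ⋂ {C closed : A ⊆ C}. Closed sets containing A: {50, 52, 53}, {50, 51, 52, 53}, {50, 51, 52, 53, 54}.
Intersecting these: cl(A) = {50, 52, 53}.
∂A = cl(A) ∖ int(A) = {50, 52, 53} ∖ ∅ = {50, 52, 53}.


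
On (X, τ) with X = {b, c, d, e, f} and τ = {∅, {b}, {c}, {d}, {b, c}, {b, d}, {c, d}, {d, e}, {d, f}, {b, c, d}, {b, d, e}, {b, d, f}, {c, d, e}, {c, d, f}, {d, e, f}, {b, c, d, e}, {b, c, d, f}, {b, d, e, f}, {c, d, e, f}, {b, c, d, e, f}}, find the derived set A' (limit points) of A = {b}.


A' = ∅

For each x ∈ X, list the open sets U ∈ τ with x ∈ U, then check whether U ∩ (A ∖ {x}) ≠ ∅ for every such U.
  x = b: open {b} ∋ x has {b} ∩ (A ∖ {b}) = ∅, so x is NOT a limit point.
  x = c: open {c} ∋ x has {c} ∩ (A ∖ {c}) = ∅, so x is NOT a limit point.
  x = d: open {d} ∋ x has {d} ∩ (A ∖ {d}) = ∅, so x is NOT a limit point.
  x = e: open {d, e} ∋ x has {d, e} ∩ (A ∖ {e}) = ∅, so x is NOT a limit point.
  x = f: open {d, f} ∋ x has {d, f} ∩ (A ∖ {f}) = ∅, so x is NOT a limit point.
Collecting: A' = ∅.


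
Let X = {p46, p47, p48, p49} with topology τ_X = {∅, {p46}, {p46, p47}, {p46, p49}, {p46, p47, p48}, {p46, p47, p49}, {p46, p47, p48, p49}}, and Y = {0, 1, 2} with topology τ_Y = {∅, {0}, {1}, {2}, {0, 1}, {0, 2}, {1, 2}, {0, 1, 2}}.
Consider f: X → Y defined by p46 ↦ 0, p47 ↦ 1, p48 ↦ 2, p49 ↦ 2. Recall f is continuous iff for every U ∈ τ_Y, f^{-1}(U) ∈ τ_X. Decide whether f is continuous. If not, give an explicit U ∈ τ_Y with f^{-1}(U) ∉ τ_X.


f is NOT continuous.

Compute f^{-1}(U) for each U ∈ τ_Y:
  U = ∅: f^{-1}(U) = ∅ ∈ τ_X ✓.
  U = {0}: f^{-1}(U) = {p46} ∈ τ_X ✓.
  U = {1}: f^{-1}(U) = {p47} ∉ τ_X ✗.
  U = {2}: f^{-1}(U) = {p48, p49} ∉ τ_X ✗.
  U = {0, 1}: f^{-1}(U) = {p46, p47} ∈ τ_X ✓.
  U = {0, 2}: f^{-1}(U) = {p46, p48, p49} ∉ τ_X ✗.
  U = {1, 2}: f^{-1}(U) = {p47, p48, p49} ∉ τ_X ✗.
  U = {0, 1, 2}: f^{-1}(U) = {p46, p47, p48, p49} ∈ τ_X ✓.
Found U = {1} with f^{-1}(U) = {p47} not in τ_X. Therefore f is NOT continuous.


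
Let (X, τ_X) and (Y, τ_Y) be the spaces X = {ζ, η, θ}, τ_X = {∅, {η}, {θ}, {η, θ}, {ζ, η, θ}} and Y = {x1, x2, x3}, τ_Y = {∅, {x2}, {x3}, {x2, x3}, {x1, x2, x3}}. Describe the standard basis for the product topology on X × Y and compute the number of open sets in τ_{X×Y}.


Basis B = {∅ × ∅, {η} × {x2}, {η} × {x3}, {θ} × {x2}, {θ} × {x3}, {η} × {x2, x3}, {η, θ} × {x2}, {η, θ} × {x3}, {θ} × {x2, x3}, {ζ, η, θ} × {x2}, {ζ, η, θ} × {x3}, {η} × {x1, x2, x3}, {θ} × {x1, x2, x3}, {η, θ} × {x2, x3}, {ζ, η, θ} × {x2, x3}, {η, θ} × {x1, x2, x3}, {ζ, η, θ} × {x1, x2, x3}}; |τ_{X×Y}| = 48.

Enumerate products U × V with U ∈ τ_X, V ∈ τ_Y (deduplicated):
  ∅ × ∅ = {} (∅)
  {η} × {x2} = {(η,x2)}
  {η} × {x3} = {(η,x3)}
  {θ} × {x2} = {(θ,x2)}
  {θ} × {x3} = {(θ,x3)}
  {η} × {x2, x3} = {(η,x2), (η,x3)}
  {η, θ} × {x2} = {(η,x2), (θ,x2)}
  {η, θ} × {x3} = {(η,x3), (θ,x3)}
  {θ} × {x2, x3} = {(θ,x2), (θ,x3)}
  {ζ, η, θ} × {x2} = {(ζ,x2), (η,x2), (θ,x2)}
  {ζ, η, θ} × {x3} = {(ζ,x3), (η,x3), (θ,x3)}
  {η} × {x1, x2, x3} = {(η,x1), (η,x2), (η,x3)}
  {θ} × {x1, x2, x3} = {(θ,x1), (θ,x2), (θ,x3)}
  {η, θ} × {x2, x3} = {(η,x2), (η,x3), (θ,x2), (θ,x3)}
  {ζ, η, θ} × {x2, x3} = {(ζ,x2), (ζ,x3), (η,x2), (η,x3), (θ,x2), (θ,x3)}
  {η, θ} × {x1, x2, x3} = {(η,x1), (η,x2), (η,x3), (θ,x1), (θ,x2), (θ,x3)}
  {ζ, η, θ} × {x1, x2, x3} = {(ζ,x1), (ζ,x2), (ζ,x3), (η,x1), (η,x2), (η,x3), (θ,x1), (θ,x2), (θ,x3)}
These 17 distinct sets form the basis B.
Close under arbitrary unions to get τ_{X×Y}; counting gives |τ_{X×Y}| = 48.


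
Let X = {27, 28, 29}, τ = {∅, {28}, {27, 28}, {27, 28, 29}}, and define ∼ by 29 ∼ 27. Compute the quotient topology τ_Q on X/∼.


X/∼ = {[27=29], [28]}; |τ_Q| = 3.

Equivalence classes: [27=29], [28].
Quotient map π: X → X/∼ sends 27 ↦ [27=29], 28 ↦ [28], 29 ↦ [27=29].
For each subset V ⊆ X/∼, compute π^{-1}(V) ⊆ X and check whether π^{-1}(V) ∈ τ. V is open in τ_Q iff π^{-1}(V) ∈ τ.
  V = {}: π^{-1}(V) = ∅ ∈ τ ✓.
  V = {[27=29]}: π^{-1}(V) = {27, 29} ∉ τ ✗.
  V = {[28]}: π^{-1}(V) = {28} ∈ τ ✓.
  V = {[27=29], [28]}: π^{-1}(V) = {27, 28, 29} ∈ τ ✓.
Open sets in the quotient: τ_Q = {{}, {[28]}, {[27=29], [28]}} (3 elements).


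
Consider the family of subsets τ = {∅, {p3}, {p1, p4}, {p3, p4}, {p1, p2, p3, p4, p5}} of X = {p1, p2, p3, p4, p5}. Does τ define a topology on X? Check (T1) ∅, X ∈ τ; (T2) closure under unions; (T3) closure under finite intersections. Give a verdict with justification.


τ is NOT a topology on X.

Axiom (T1): ∅ ∈ τ? Yes; X ∈ τ? Yes.
Axiom (T2/T3): check pairwise unions and intersections of members of τ.
Counterexample for (T2): {p3} ∪ {p1, p4} = {p1, p3, p4} ∉ τ. Therefore τ is NOT a topology.


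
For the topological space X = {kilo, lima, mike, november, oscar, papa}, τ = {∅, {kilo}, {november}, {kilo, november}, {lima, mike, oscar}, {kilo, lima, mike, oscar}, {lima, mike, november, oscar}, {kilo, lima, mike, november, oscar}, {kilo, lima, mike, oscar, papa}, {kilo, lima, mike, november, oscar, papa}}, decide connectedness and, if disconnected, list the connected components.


(X, τ) is disconnected; components = [{november}, {kilo, lima, mike, oscar, papa}].

Find clopen sets (U ∈ τ with X ∖ U ∈ τ):
  U = ∅, X ∖ U = {kilo, lima, mike, november, oscar, papa} — both open, so U is clopen.
  U = {november}, X ∖ U = {kilo, lima, mike, oscar, papa} — both open, so U is clopen.
  U = {kilo, lima, mike, oscar, papa}, X ∖ U = {november} — both open, so U is clopen.
  U = {kilo, lima, mike, november, oscar, papa}, X ∖ U = ∅ — both open, so U is clopen.
Nontrivial clopen(s) exist: e.g. {kilo, lima, mike, oscar, papa}. So (X, τ) is disconnected.
Compute connected components by grouping points that agree on all clopens:
  component: {november}
  component: {kilo, lima, mike, oscar, papa}


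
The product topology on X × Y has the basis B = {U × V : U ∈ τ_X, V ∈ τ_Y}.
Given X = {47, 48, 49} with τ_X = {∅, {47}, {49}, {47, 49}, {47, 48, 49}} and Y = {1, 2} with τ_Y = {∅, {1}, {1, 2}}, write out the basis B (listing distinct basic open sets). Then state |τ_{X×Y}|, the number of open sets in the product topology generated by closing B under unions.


Basis B = {∅ × ∅, {47} × {1}, {49} × {1}, {47} × {1, 2}, {47, 49} × {1}, {49} × {1, 2}, {47, 48, 49} × {1}, {47, 49} × {1, 2}, {47, 48, 49} × {1, 2}}; |τ_{X×Y}| = 14.

Enumerate products U × V with U ∈ τ_X, V ∈ τ_Y (deduplicated):
  ∅ × ∅ = {} (∅)
  {47} × {1} = {(47,1)}
  {49} × {1} = {(49,1)}
  {47} × {1, 2} = {(47,1), (47,2)}
  {47, 49} × {1} = {(47,1), (49,1)}
  {49} × {1, 2} = {(49,1), (49,2)}
  {47, 48, 49} × {1} = {(47,1), (48,1), (49,1)}
  {47, 49} × {1, 2} = {(47,1), (47,2), (49,1), (49,2)}
  {47, 48, 49} × {1, 2} = {(47,1), (47,2), (48,1), (48,2), (49,1), (49,2)}
These 9 distinct sets form the basis B.
Close under arbitrary unions to get τ_{X×Y}; counting gives |τ_{X×Y}| = 14.


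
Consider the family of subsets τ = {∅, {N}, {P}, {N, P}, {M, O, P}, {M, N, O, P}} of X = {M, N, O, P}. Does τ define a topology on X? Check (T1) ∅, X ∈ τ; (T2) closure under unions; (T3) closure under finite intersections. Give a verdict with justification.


τ IS a topology on X.

Axiom (T1): ∅ ∈ τ? Yes; X ∈ τ? Yes.
Axiom (T2/T3): check pairwise unions and intersections of members of τ.
All pairwise intersections and unions checked — each lies in τ. Therefore τ satisfies (T1), (T2), (T3): it IS a topology on X.


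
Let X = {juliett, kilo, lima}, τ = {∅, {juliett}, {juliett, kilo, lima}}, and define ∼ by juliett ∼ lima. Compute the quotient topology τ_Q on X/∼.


X/∼ = {[juliett=lima], [kilo]}; |τ_Q| = 2.

Equivalence classes: [juliett=lima], [kilo].
Quotient map π: X → X/∼ sends juliett ↦ [juliett=lima], kilo ↦ [kilo], lima ↦ [juliett=lima].
For each subset V ⊆ X/∼, compute π^{-1}(V) ⊆ X and check whether π^{-1}(V) ∈ τ. V is open in τ_Q iff π^{-1}(V) ∈ τ.
  V = {}: π^{-1}(V) = ∅ ∈ τ ✓.
  V = {[juliett=lima]}: π^{-1}(V) = {juliett, lima} ∉ τ ✗.
  V = {[kilo]}: π^{-1}(V) = {kilo} ∉ τ ✗.
  V = {[juliett=lima], [kilo]}: π^{-1}(V) = {juliett, kilo, lima} ∈ τ ✓.
Open sets in the quotient: τ_Q = {{}, {[juliett=lima], [kilo]}} (2 elements).


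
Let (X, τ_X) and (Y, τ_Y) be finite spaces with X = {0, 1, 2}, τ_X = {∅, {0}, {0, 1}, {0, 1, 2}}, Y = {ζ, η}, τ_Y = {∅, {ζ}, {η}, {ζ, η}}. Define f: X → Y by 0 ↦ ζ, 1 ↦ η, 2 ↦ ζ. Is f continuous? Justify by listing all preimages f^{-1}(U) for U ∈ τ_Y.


f is NOT continuous.

Compute f^{-1}(U) for each U ∈ τ_Y:
  U = ∅: f^{-1}(U) = ∅ ∈ τ_X ✓.
  U = {ζ}: f^{-1}(U) = {0, 2} ∉ τ_X ✗.
  U = {η}: f^{-1}(U) = {1} ∉ τ_X ✗.
  U = {ζ, η}: f^{-1}(U) = {0, 1, 2} ∈ τ_X ✓.
Found U = {ζ} with f^{-1}(U) = {0, 2} not in τ_X. Therefore f is NOT continuous.


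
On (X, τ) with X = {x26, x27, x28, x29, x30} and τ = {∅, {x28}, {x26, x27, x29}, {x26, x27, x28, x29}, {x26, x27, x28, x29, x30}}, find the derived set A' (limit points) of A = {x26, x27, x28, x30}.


A' = {x26, x27, x29, x30}

For each x ∈ X, list the open sets U ∈ τ with x ∈ U, then check whether U ∩ (A ∖ {x}) ≠ ∅ for every such U.
  x = x26: opens ∋ x are {x26, x27, x29}, {x26, x27, x28, x29}, {x26, x27, x28, x29, x30}; each meets A ∖ {x26}, so x IS a limit point.
  x = x27: opens ∋ x are {x26, x27, x29}, {x26, x27, x28, x29}, {x26, x27, x28, x29, x30}; each meets A ∖ {x27}, so x IS a limit point.
  x = x28: open {x28} ∋ x has {x28} ∩ (A ∖ {x28}) = ∅, so x is NOT a limit point.
  x = x29: opens ∋ x are {x26, x27, x29}, {x26, x27, x28, x29}, {x26, x27, x28, x29, x30}; each meets A ∖ {x29}, so x IS a limit point.
  x = x30: opens ∋ x are {x26, x27, x28, x29, x30}; each meets A ∖ {x30}, so x IS a limit point.
Collecting: A' = {x26, x27, x29, x30}.


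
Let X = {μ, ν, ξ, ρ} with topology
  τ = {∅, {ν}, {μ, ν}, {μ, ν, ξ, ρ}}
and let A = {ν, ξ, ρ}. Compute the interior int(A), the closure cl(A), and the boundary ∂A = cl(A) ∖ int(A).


int(A) = {ν}, cl(A) = {μ, ν, ξ, ρ}, ∂A = {μ, ξ, ρ}.

Closed sets in (X, τ) are complements of opens:
  closed(X, τ) = {∅, {ξ, ρ}, {μ, ξ, ρ}, {μ, ν, ξ, ρ}}.
int(A) = ⋃ {U ∈ τ : U ⊆ A}. Opens contained in A: ∅, {ν}.
Taking the union of these: int(A) = {ν}.
cl(A) = ⋂ {C closed : A ⊆ C}. Closed sets containing A: {μ, ν, ξ, ρ}.
Intersecting these: cl(A) = {μ, ν, ξ, ρ}.
∂A = cl(A) ∖ int(A) = {μ, ν, ξ, ρ} ∖ {ν} = {μ, ξ, ρ}.


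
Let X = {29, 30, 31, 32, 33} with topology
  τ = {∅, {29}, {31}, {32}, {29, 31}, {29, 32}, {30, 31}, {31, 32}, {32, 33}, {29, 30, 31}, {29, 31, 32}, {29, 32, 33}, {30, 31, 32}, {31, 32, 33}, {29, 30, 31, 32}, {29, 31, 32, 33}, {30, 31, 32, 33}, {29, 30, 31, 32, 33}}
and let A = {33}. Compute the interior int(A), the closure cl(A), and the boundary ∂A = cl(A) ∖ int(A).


int(A) = ∅, cl(A) = {33}, ∂A = {33}.

Closed sets in (X, τ) are complements of opens:
  closed(X, τ) = {∅, {29}, {30}, {33}, {29, 30}, {29, 33}, {30, 31}, {30, 33}, {32, 33}, {29, 30, 31}, {29, 30, 33}, {29, 32, 33}, {30, 31, 33}, {30, 32, 33}, {29, 30, 31, 33}, {29, 30, 32, 33}, {30, 31, 32, 33}, {29, 30, 31, 32, 33}}.
int(A) = ⋃ {U ∈ τ : U ⊆ A}. Opens contained in A: ∅.
Taking the union of these: int(A) = ∅.
cl(A) = ⋂ {C closed : A ⊆ C}. Closed sets containing A: {33}, {29, 33}, {30, 33}, {32, 33}, {29, 30, 33}, {29, 32, 33}, {30, 31, 33}, {30, 32, 33}, {29, 30, 31, 33}, {29, 30, 32, 33}, {30, 31, 32, 33}, {29, 30, 31, 32, 33}.
Intersecting these: cl(A) = {33}.
∂A = cl(A) ∖ int(A) = {33} ∖ ∅ = {33}.


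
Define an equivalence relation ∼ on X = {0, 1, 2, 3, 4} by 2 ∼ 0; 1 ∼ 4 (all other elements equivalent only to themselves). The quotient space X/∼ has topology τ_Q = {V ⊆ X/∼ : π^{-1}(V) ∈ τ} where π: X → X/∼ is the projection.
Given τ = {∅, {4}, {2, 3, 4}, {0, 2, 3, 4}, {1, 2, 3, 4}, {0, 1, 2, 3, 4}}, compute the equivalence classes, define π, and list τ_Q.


X/∼ = {[0=2], [1=4], [3]}; |τ_Q| = 2.

Equivalence classes: [0=2], [1=4], [3].
Quotient map π: X → X/∼ sends 0 ↦ [0=2], 1 ↦ [1=4], 2 ↦ [0=2], 3 ↦ [3], 4 ↦ [1=4].
For each subset V ⊆ X/∼, compute π^{-1}(V) ⊆ X and check whether π^{-1}(V) ∈ τ. V is open in τ_Q iff π^{-1}(V) ∈ τ.
  V = {}: π^{-1}(V) = ∅ ∈ τ ✓.
  V = {[0=2]}: π^{-1}(V) = {0, 2} ∉ τ ✗.
  V = {[1=4]}: π^{-1}(V) = {1, 4} ∉ τ ✗.
  V = {[0=2], [1=4]}: π^{-1}(V) = {0, 1, 2, 4} ∉ τ ✗.
  V = {[3]}: π^{-1}(V) = {3} ∉ τ ✗.
  V = {[0=2], [3]}: π^{-1}(V) = {0, 2, 3} ∉ τ ✗.
  V = {[1=4], [3]}: π^{-1}(V) = {1, 3, 4} ∉ τ ✗.
  V = {[0=2], [1=4], [3]}: π^{-1}(V) = {0, 1, 2, 3, 4} ∈ τ ✓.
Open sets in the quotient: τ_Q = {{}, {[0=2], [1=4], [3]}} (2 elements).


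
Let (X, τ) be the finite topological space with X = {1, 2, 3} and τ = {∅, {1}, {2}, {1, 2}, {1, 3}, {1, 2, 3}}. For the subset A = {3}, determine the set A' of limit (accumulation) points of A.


A' = ∅

For each x ∈ X, list the open sets U ∈ τ with x ∈ U, then check whether U ∩ (A ∖ {x}) ≠ ∅ for every such U.
  x = 1: open {1} ∋ x has {1} ∩ (A ∖ {1}) = ∅, so x is NOT a limit point.
  x = 2: open {2} ∋ x has {2} ∩ (A ∖ {2}) = ∅, so x is NOT a limit point.
  x = 3: open {1, 3} ∋ x has {1, 3} ∩ (A ∖ {3}) = ∅, so x is NOT a limit point.
Collecting: A' = ∅.


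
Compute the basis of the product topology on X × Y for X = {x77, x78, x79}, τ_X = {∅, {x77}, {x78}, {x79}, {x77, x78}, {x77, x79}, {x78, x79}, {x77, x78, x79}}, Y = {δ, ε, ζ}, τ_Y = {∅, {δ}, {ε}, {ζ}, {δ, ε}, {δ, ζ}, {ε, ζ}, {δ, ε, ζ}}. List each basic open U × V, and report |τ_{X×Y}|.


Basis B = {∅ × ∅, {x77} × {δ}, {x77} × {ε}, {x77} × {ζ}, {x78} × {δ}, {x78} × {ε}, {x78} × {ζ}, {x79} × {δ}, {x79} × {ε}, {x79} × {ζ}, {x77} × {δ, ε}, {x77} × {δ, ζ}, {x77, x78} × {δ}, {x77, x79} × {δ}, {x77} × {ε, ζ}, {x77, x78} × {ε}, {x77, x79} × {ε}, {x77, x78} × {ζ}, {x77, x79} × {ζ}, {x78} × {δ, ε}, {x78} × {δ, ζ}, {x78, x79} × {δ}, {x78} × {ε, ζ}, {x78, x79} × {ε}, {x78, x79} × {ζ}, {x79} × {δ, ε}, {x79} × {δ, ζ}, {x79} × {ε, ζ}, {x77} × {δ, ε, ζ}, {x77, x78, x79} × {δ}, {x77, x78, x79} × {ε}, {x77, x78, x79} × {ζ}, {x78} × {δ, ε, ζ}, {x79} × {δ, ε, ζ}, {x77, x78} × {δ, ε}, {x77, x79} × {δ, ε}, {x77, x78} × {δ, ζ}, {x77, x79} × {δ, ζ}, {x77, x78} × {ε, ζ}, {x77, x79} × {ε, ζ}, {x78, x79} × {δ, ε}, {x78, x79} × {δ, ζ}, {x78, x79} × {ε, ζ}, {x77, x78} × {δ, ε, ζ}, {x77, x79} × {δ, ε, ζ}, {x77, x78, x79} × {δ, ε}, {x77, x78, x79} × {δ, ζ}, {x77, x78, x79} × {ε, ζ}, {x78, x79} × {δ, ε, ζ}, {x77, x78, x79} × {δ, ε, ζ}}; |τ_{X×Y}| = 512.

Enumerate products U × V with U ∈ τ_X, V ∈ τ_Y (deduplicated):
  ∅ × ∅ = {} (∅)
  {x77} × {δ} = {(x77,δ)}
  {x77} × {ε} = {(x77,ε)}
  {x77} × {ζ} = {(x77,ζ)}
  {x78} × {δ} = {(x78,δ)}
  {x78} × {ε} = {(x78,ε)}
  {x78} × {ζ} = {(x78,ζ)}
  {x79} × {δ} = {(x79,δ)}
  {x79} × {ε} = {(x79,ε)}
  {x79} × {ζ} = {(x79,ζ)}
  {x77} × {δ, ε} = {(x77,δ), (x77,ε)}
  {x77} × {δ, ζ} = {(x77,δ), (x77,ζ)}
  {x77, x78} × {δ} = {(x77,δ), (x78,δ)}
  {x77, x79} × {δ} = {(x77,δ), (x79,δ)}
  {x77} × {ε, ζ} = {(x77,ε), (x77,ζ)}
  {x77, x78} × {ε} = {(x77,ε), (x78,ε)}
  {x77, x79} × {ε} = {(x77,ε), (x79,ε)}
  {x77, x78} × {ζ} = {(x77,ζ), (x78,ζ)}
  {x77, x79} × {ζ} = {(x77,ζ), (x79,ζ)}
  {x78} × {δ, ε} = {(x78,δ), (x78,ε)}
  {x78} × {δ, ζ} = {(x78,δ), (x78,ζ)}
  {x78, x79} × {δ} = {(x78,δ), (x79,δ)}
  {x78} × {ε, ζ} = {(x78,ε), (x78,ζ)}
  {x78, x79} × {ε} = {(x78,ε), (x79,ε)}
  {x78, x79} × {ζ} = {(x78,ζ), (x79,ζ)}
  {x79} × {δ, ε} = {(x79,δ), (x79,ε)}
  {x79} × {δ, ζ} = {(x79,δ), (x79,ζ)}
  {x79} × {ε, ζ} = {(x79,ε), (x79,ζ)}
  {x77} × {δ, ε, ζ} = {(x77,δ), (x77,ε), (x77,ζ)}
  {x77, x78, x79} × {δ} = {(x77,δ), (x78,δ), (x79,δ)}
  {x77, x78, x79} × {ε} = {(x77,ε), (x78,ε), (x79,ε)}
  {x77, x78, x79} × {ζ} = {(x77,ζ), (x78,ζ), (x79,ζ)}
  {x78} × {δ, ε, ζ} = {(x78,δ), (x78,ε), (x78,ζ)}
  {x79} × {δ, ε, ζ} = {(x79,δ), (x79,ε), (x79,ζ)}
  {x77, x78} × {δ, ε} = {(x77,δ), (x77,ε), (x78,δ), (x78,ε)}
  {x77, x79} × {δ, ε} = {(x77,δ), (x77,ε), (x79,δ), (x79,ε)}
  {x77, x78} × {δ, ζ} = {(x77,δ), (x77,ζ), (x78,δ), (x78,ζ)}
  {x77, x79} × {δ, ζ} = {(x77,δ), (x77,ζ), (x79,δ), (x79,ζ)}
  {x77, x78} × {ε, ζ} = {(x77,ε), (x77,ζ), (x78,ε), (x78,ζ)}
  {x77, x79} × {ε, ζ} = {(x77,ε), (x77,ζ), (x79,ε), (x79,ζ)}
  {x78, x79} × {δ, ε} = {(x78,δ), (x78,ε), (x79,δ), (x79,ε)}
  {x78, x79} × {δ, ζ} = {(x78,δ), (x78,ζ), (x79,δ), (x79,ζ)}
  {x78, x79} × {ε, ζ} = {(x78,ε), (x78,ζ), (x79,ε), (x79,ζ)}
  {x77, x78} × {δ, ε, ζ} = {(x77,δ), (x77,ε), (x77,ζ), (x78,δ), (x78,ε), (x78,ζ)}
  {x77, x79} × {δ, ε, ζ} = {(x77,δ), (x77,ε), (x77,ζ), (x79,δ), (x79,ε), (x79,ζ)}
  {x77, x78, x79} × {δ, ε} = {(x77,δ), (x77,ε), (x78,δ), (x78,ε), (x79,δ), (x79,ε)}
  {x77, x78, x79} × {δ, ζ} = {(x77,δ), (x77,ζ), (x78,δ), (x78,ζ), (x79,δ), (x79,ζ)}
  {x77, x78, x79} × {ε, ζ} = {(x77,ε), (x77,ζ), (x78,ε), (x78,ζ), (x79,ε), (x79,ζ)}
  {x78, x79} × {δ, ε, ζ} = {(x78,δ), (x78,ε), (x78,ζ), (x79,δ), (x79,ε), (x79,ζ)}
  {x77, x78, x79} × {δ, ε, ζ} = {(x77,δ), (x77,ε), (x77,ζ), (x78,δ), (x78,ε), (x78,ζ), (x79,δ), (x79,ε), (x79,ζ)}
These 50 distinct sets form the basis B.
Close under arbitrary unions to get τ_{X×Y}; counting gives |τ_{X×Y}| = 512.


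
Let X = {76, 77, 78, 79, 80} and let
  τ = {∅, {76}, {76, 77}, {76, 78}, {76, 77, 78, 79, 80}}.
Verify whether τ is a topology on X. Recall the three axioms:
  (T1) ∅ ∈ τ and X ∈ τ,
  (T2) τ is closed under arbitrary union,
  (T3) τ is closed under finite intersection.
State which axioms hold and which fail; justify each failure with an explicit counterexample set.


τ is NOT a topology on X.

Axiom (T1): ∅ ∈ τ? Yes; X ∈ τ? Yes.
Axiom (T2/T3): check pairwise unions and intersections of members of τ.
Counterexample for (T2): {76, 77} ∪ {76, 78} = {76, 77, 78} ∉ τ. Therefore τ is NOT a topology.


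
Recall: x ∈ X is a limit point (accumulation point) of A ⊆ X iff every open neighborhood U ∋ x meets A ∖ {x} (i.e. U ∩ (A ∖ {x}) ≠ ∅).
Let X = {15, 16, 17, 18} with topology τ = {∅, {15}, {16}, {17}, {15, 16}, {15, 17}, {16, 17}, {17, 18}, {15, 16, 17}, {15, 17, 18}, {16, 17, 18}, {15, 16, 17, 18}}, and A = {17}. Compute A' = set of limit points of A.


A' = {18}

For each x ∈ X, list the open sets U ∈ τ with x ∈ U, then check whether U ∩ (A ∖ {x}) ≠ ∅ for every such U.
  x = 15: open {15} ∋ x has {15} ∩ (A ∖ {15}) = ∅, so x is NOT a limit point.
  x = 16: open {16} ∋ x has {16} ∩ (A ∖ {16}) = ∅, so x is NOT a limit point.
  x = 17: open {17} ∋ x has {17} ∩ (A ∖ {17}) = ∅, so x is NOT a limit point.
  x = 18: opens ∋ x are {17, 18}, {15, 17, 18}, {16, 17, 18}, {15, 16, 17, 18}; each meets A ∖ {18}, so x IS a limit point.
Collecting: A' = {18}.


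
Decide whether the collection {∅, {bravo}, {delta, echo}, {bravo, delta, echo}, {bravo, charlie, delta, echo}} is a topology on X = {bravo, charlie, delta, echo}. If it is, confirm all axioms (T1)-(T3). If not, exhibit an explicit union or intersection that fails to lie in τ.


τ IS a topology on X.

Axiom (T1): ∅ ∈ τ? Yes; X ∈ τ? Yes.
Axiom (T2/T3): check pairwise unions and intersections of members of τ.
All pairwise intersections and unions checked — each lies in τ. Therefore τ satisfies (T1), (T2), (T3): it IS a topology on X.


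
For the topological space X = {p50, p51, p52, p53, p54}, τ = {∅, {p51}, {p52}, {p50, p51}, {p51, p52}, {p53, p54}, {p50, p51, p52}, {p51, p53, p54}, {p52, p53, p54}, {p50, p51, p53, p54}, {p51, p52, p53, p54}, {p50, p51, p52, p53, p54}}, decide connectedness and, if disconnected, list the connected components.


(X, τ) is disconnected; components = [{p52}, {p50, p51}, {p53, p54}].

Find clopen sets (U ∈ τ with X ∖ U ∈ τ):
  U = ∅, X ∖ U = {p50, p51, p52, p53, p54} — both open, so U is clopen.
  U = {p52}, X ∖ U = {p50, p51, p53, p54} — both open, so U is clopen.
  U = {p50, p51}, X ∖ U = {p52, p53, p54} — both open, so U is clopen.
  U = {p53, p54}, X ∖ U = {p50, p51, p52} — both open, so U is clopen.
  U = {p50, p51, p52}, X ∖ U = {p53, p54} — both open, so U is clopen.
  U = {p52, p53, p54}, X ∖ U = {p50, p51} — both open, so U is clopen.
  U = {p50, p51, p53, p54}, X ∖ U = {p52} — both open, so U is clopen.
  U = {p50, p51, p52, p53, p54}, X ∖ U = ∅ — both open, so U is clopen.
Nontrivial clopen(s) exist: e.g. {p52}. So (X, τ) is disconnected.
Compute connected components by grouping points that agree on all clopens:
  component: {p52}
  component: {p50, p51}
  component: {p53, p54}


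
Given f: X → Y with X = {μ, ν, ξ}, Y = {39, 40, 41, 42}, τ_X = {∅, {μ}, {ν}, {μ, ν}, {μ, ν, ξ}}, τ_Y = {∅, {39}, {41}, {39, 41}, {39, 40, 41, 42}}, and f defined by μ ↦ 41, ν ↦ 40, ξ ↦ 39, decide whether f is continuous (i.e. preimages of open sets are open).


f is NOT continuous.

Compute f^{-1}(U) for each U ∈ τ_Y:
  U = ∅: f^{-1}(U) = ∅ ∈ τ_X ✓.
  U = {39}: f^{-1}(U) = {ξ} ∉ τ_X ✗.
  U = {41}: f^{-1}(U) = {μ} ∈ τ_X ✓.
  U = {39, 41}: f^{-1}(U) = {μ, ξ} ∉ τ_X ✗.
  U = {39, 40, 41, 42}: f^{-1}(U) = {μ, ν, ξ} ∈ τ_X ✓.
Found U = {39} with f^{-1}(U) = {ξ} not in τ_X. Therefore f is NOT continuous.


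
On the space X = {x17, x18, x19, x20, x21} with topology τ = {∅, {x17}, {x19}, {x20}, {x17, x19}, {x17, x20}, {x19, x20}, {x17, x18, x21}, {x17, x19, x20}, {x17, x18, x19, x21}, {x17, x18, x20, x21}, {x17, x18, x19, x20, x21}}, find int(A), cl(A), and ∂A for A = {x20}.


int(A) = {x20}, cl(A) = {x20}, ∂A = ∅.

Closed sets in (X, τ) are complements of opens:
  closed(X, τ) = {∅, {x19}, {x20}, {x18, x21}, {x19, x20}, {x17, x18, x21}, {x18, x19, x21}, {x18, x20, x21}, {x17, x18, x19, x21}, {x17, x18, x20, x21}, {x18, x19, x20, x21}, {x17, x18, x19, x20, x21}}.
int(A) = ⋃ {U ∈ τ : U ⊆ A}. Opens contained in A: ∅, {x20}.
Taking the union of these: int(A) = {x20}.
cl(A) = ⋂ {C closed : A ⊆ C}. Closed sets containing A: {x20}, {x19, x20}, {x18, x20, x21}, {x17, x18, x20, x21}, {x18, x19, x20, x21}, {x17, x18, x19, x20, x21}.
Intersecting these: cl(A) = {x20}.
∂A = cl(A) ∖ int(A) = {x20} ∖ {x20} = ∅.


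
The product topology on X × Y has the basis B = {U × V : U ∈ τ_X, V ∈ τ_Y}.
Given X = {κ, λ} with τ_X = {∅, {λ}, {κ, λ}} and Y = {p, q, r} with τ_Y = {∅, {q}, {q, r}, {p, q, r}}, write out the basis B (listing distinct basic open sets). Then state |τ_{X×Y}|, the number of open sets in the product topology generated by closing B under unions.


Basis B = {∅ × ∅, {λ} × {q}, {κ, λ} × {q}, {λ} × {q, r}, {λ} × {p, q, r}, {κ, λ} × {q, r}, {κ, λ} × {p, q, r}}; |τ_{X×Y}| = 10.

Enumerate products U × V with U ∈ τ_X, V ∈ τ_Y (deduplicated):
  ∅ × ∅ = {} (∅)
  {λ} × {q} = {(λ,q)}
  {κ, λ} × {q} = {(κ,q), (λ,q)}
  {λ} × {q, r} = {(λ,q), (λ,r)}
  {λ} × {p, q, r} = {(λ,p), (λ,q), (λ,r)}
  {κ, λ} × {q, r} = {(κ,q), (κ,r), (λ,q), (λ,r)}
  {κ, λ} × {p, q, r} = {(κ,p), (κ,q), (κ,r), (λ,p), (λ,q), (λ,r)}
These 7 distinct sets form the basis B.
Close under arbitrary unions to get τ_{X×Y}; counting gives |τ_{X×Y}| = 10.


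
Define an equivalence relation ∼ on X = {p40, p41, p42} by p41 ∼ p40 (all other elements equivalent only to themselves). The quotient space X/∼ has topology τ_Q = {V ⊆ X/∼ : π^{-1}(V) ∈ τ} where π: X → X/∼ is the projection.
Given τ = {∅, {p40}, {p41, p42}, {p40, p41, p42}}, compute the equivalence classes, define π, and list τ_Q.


X/∼ = {[p40=p41], [p42]}; |τ_Q| = 2.

Equivalence classes: [p40=p41], [p42].
Quotient map π: X → X/∼ sends p40 ↦ [p40=p41], p41 ↦ [p40=p41], p42 ↦ [p42].
For each subset V ⊆ X/∼, compute π^{-1}(V) ⊆ X and check whether π^{-1}(V) ∈ τ. V is open in τ_Q iff π^{-1}(V) ∈ τ.
  V = {}: π^{-1}(V) = ∅ ∈ τ ✓.
  V = {[p40=p41]}: π^{-1}(V) = {p40, p41} ∉ τ ✗.
  V = {[p42]}: π^{-1}(V) = {p42} ∉ τ ✗.
  V = {[p40=p41], [p42]}: π^{-1}(V) = {p40, p41, p42} ∈ τ ✓.
Open sets in the quotient: τ_Q = {{}, {[p40=p41], [p42]}} (2 elements).


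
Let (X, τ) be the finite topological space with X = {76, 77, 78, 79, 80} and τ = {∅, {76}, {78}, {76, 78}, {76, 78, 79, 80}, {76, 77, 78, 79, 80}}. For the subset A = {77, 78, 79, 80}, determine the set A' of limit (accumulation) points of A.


A' = {77, 79, 80}

For each x ∈ X, list the open sets U ∈ τ with x ∈ U, then check whether U ∩ (A ∖ {x}) ≠ ∅ for every such U.
  x = 76: open {76} ∋ x has {76} ∩ (A ∖ {76}) = ∅, so x is NOT a limit point.
  x = 77: opens ∋ x are {76, 77, 78, 79, 80}; each meets A ∖ {77}, so x IS a limit point.
  x = 78: open {78} ∋ x has {78} ∩ (A ∖ {78}) = ∅, so x is NOT a limit point.
  x = 79: opens ∋ x are {76, 78, 79, 80}, {76, 77, 78, 79, 80}; each meets A ∖ {79}, so x IS a limit point.
  x = 80: opens ∋ x are {76, 78, 79, 80}, {76, 77, 78, 79, 80}; each meets A ∖ {80}, so x IS a limit point.
Collecting: A' = {77, 79, 80}.


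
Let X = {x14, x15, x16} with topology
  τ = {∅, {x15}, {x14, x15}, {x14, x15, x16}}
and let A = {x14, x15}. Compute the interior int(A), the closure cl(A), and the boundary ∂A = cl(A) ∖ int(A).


int(A) = {x14, x15}, cl(A) = {x14, x15, x16}, ∂A = {x16}.

Closed sets in (X, τ) are complements of opens:
  closed(X, τ) = {∅, {x16}, {x14, x16}, {x14, x15, x16}}.
int(A) = ⋃ {U ∈ τ : U ⊆ A}. Opens contained in A: ∅, {x15}, {x14, x15}.
Taking the union of these: int(A) = {x14, x15}.
cl(A) = ⋂ {C closed : A ⊆ C}. Closed sets containing A: {x14, x15, x16}.
Intersecting these: cl(A) = {x14, x15, x16}.
∂A = cl(A) ∖ int(A) = {x14, x15, x16} ∖ {x14, x15} = {x16}.


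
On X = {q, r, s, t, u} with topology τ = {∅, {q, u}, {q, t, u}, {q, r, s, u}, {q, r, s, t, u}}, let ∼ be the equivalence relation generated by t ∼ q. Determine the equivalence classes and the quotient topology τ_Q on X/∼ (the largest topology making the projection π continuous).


X/∼ = {[q=t], [r], [s], [u]}; |τ_Q| = 3.

Equivalence classes: [q=t], [r], [s], [u].
Quotient map π: X → X/∼ sends q ↦ [q=t], r ↦ [r], s ↦ [s], t ↦ [q=t], u ↦ [u].
For each subset V ⊆ X/∼, compute π^{-1}(V) ⊆ X and check whether π^{-1}(V) ∈ τ. V is open in τ_Q iff π^{-1}(V) ∈ τ.
  V = {}: π^{-1}(V) = ∅ ∈ τ ✓.
  V = {[q=t]}: π^{-1}(V) = {q, t} ∉ τ ✗.
  V = {[r]}: π^{-1}(V) = {r} ∉ τ ✗.
  V = {[q=t], [r]}: π^{-1}(V) = {q, r, t} ∉ τ ✗.
  V = {[s]}: π^{-1}(V) = {s} ∉ τ ✗.
  V = {[q=t], [s]}: π^{-1}(V) = {q, s, t} ∉ τ ✗.
  V = {[r], [s]}: π^{-1}(V) = {r, s} ∉ τ ✗.
  V = {[q=t], [r], [s]}: π^{-1}(V) = {q, r, s, t} ∉ τ ✗.
  V = {[u]}: π^{-1}(V) = {u} ∉ τ ✗.
  V = {[q=t], [u]}: π^{-1}(V) = {q, t, u} ∈ τ ✓.
  V = {[r], [u]}: π^{-1}(V) = {r, u} ∉ τ ✗.
  V = {[q=t], [r], [u]}: π^{-1}(V) = {q, r, t, u} ∉ τ ✗.
  V = {[s], [u]}: π^{-1}(V) = {s, u} ∉ τ ✗.
  V = {[q=t], [s], [u]}: π^{-1}(V) = {q, s, t, u} ∉ τ ✗.
  V = {[r], [s], [u]}: π^{-1}(V) = {r, s, u} ∉ τ ✗.
  V = {[q=t], [r], [s], [u]}: π^{-1}(V) = {q, r, s, t, u} ∈ τ ✓.
Open sets in the quotient: τ_Q = {{}, {[q=t], [u]}, {[q=t], [r], [s], [u]}} (3 elements).


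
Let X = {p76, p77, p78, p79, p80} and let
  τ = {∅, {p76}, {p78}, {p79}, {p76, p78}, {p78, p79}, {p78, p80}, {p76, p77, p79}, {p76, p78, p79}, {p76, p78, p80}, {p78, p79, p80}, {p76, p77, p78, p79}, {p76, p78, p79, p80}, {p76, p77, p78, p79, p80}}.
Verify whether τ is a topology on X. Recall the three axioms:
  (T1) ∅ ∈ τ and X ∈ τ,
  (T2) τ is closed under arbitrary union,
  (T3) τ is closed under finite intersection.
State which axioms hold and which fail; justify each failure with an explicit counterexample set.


τ is NOT a topology on X.

Axiom (T1): ∅ ∈ τ? Yes; X ∈ τ? Yes.
Axiom (T2/T3): check pairwise unions and intersections of members of τ.
Counterexample for (T2): {p76} ∪ {p79} = {p76, p79} ∉ τ. Therefore τ is NOT a topology.


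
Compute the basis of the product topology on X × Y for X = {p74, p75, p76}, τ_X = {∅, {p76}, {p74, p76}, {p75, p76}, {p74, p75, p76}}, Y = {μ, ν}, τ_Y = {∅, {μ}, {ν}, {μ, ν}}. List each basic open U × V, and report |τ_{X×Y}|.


Basis B = {∅ × ∅, {p76} × {μ}, {p76} × {ν}, {p74, p76} × {μ}, {p74, p76} × {ν}, {p75, p76} × {μ}, {p75, p76} × {ν}, {p76} × {μ, ν}, {p74, p75, p76} × {μ}, {p74, p75, p76} × {ν}, {p74, p76} × {μ, ν}, {p75, p76} × {μ, ν}, {p74, p75, p76} × {μ, ν}}; |τ_{X×Y}| = 25.

Enumerate products U × V with U ∈ τ_X, V ∈ τ_Y (deduplicated):
  ∅ × ∅ = {} (∅)
  {p76} × {μ} = {(p76,μ)}
  {p76} × {ν} = {(p76,ν)}
  {p74, p76} × {μ} = {(p74,μ), (p76,μ)}
  {p74, p76} × {ν} = {(p74,ν), (p76,ν)}
  {p75, p76} × {μ} = {(p75,μ), (p76,μ)}
  {p75, p76} × {ν} = {(p75,ν), (p76,ν)}
  {p76} × {μ, ν} = {(p76,μ), (p76,ν)}
  {p74, p75, p76} × {μ} = {(p74,μ), (p75,μ), (p76,μ)}
  {p74, p75, p76} × {ν} = {(p74,ν), (p75,ν), (p76,ν)}
  {p74, p76} × {μ, ν} = {(p74,μ), (p74,ν), (p76,μ), (p76,ν)}
  {p75, p76} × {μ, ν} = {(p75,μ), (p75,ν), (p76,μ), (p76,ν)}
  {p74, p75, p76} × {μ, ν} = {(p74,μ), (p74,ν), (p75,μ), (p75,ν), (p76,μ), (p76,ν)}
These 13 distinct sets form the basis B.
Close under arbitrary unions to get τ_{X×Y}; counting gives |τ_{X×Y}| = 25.


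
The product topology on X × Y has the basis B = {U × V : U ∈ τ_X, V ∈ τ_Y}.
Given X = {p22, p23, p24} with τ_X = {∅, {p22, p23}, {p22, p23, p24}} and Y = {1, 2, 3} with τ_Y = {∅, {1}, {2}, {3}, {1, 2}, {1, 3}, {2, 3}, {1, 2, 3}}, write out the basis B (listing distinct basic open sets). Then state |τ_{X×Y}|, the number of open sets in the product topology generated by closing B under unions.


Basis B = {∅ × ∅, {p22, p23} × {1}, {p22, p23} × {2}, {p22, p23} × {3}, {p22, p23, p24} × {1}, {p22, p23, p24} × {2}, {p22, p23, p24} × {3}, {p22, p23} × {1, 2}, {p22, p23} × {1, 3}, {p22, p23} × {2, 3}, {p22, p23} × {1, 2, 3}, {p22, p23, p24} × {1, 2}, {p22, p23, p24} × {1, 3}, {p22, p23, p24} × {2, 3}, {p22, p23, p24} × {1, 2, 3}}; |τ_{X×Y}| = 27.

Enumerate products U × V with U ∈ τ_X, V ∈ τ_Y (deduplicated):
  ∅ × ∅ = {} (∅)
  {p22, p23} × {1} = {(p22,1), (p23,1)}
  {p22, p23} × {2} = {(p22,2), (p23,2)}
  {p22, p23} × {3} = {(p22,3), (p23,3)}
  {p22, p23, p24} × {1} = {(p22,1), (p23,1), (p24,1)}
  {p22, p23, p24} × {2} = {(p22,2), (p23,2), (p24,2)}
  {p22, p23, p24} × {3} = {(p22,3), (p23,3), (p24,3)}
  {p22, p23} × {1, 2} = {(p22,1), (p22,2), (p23,1), (p23,2)}
  {p22, p23} × {1, 3} = {(p22,1), (p22,3), (p23,1), (p23,3)}
  {p22, p23} × {2, 3} = {(p22,2), (p22,3), (p23,2), (p23,3)}
  {p22, p23} × {1, 2, 3} = {(p22,1), (p22,2), (p22,3), (p23,1), (p23,2), (p23,3)}
  {p22, p23, p24} × {1, 2} = {(p22,1), (p22,2), (p23,1), (p23,2), (p24,1), (p24,2)}
  {p22, p23, p24} × {1, 3} = {(p22,1), (p22,3), (p23,1), (p23,3), (p24,1), (p24,3)}
  {p22, p23, p24} × {2, 3} = {(p22,2), (p22,3), (p23,2), (p23,3), (p24,2), (p24,3)}
  {p22, p23, p24} × {1, 2, 3} = {(p22,1), (p22,2), (p22,3), (p23,1), (p23,2), (p23,3), (p24,1), (p24,2), (p24,3)}
These 15 distinct sets form the basis B.
Close under arbitrary unions to get τ_{X×Y}; counting gives |τ_{X×Y}| = 27.


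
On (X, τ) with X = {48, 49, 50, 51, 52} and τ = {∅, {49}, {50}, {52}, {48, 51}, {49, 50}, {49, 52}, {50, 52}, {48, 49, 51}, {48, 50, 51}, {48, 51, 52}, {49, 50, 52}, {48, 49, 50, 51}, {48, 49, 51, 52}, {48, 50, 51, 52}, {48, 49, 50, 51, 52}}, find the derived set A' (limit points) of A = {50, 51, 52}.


A' = {48}

For each x ∈ X, list the open sets U ∈ τ with x ∈ U, then check whether U ∩ (A ∖ {x}) ≠ ∅ for every such U.
  x = 48: opens ∋ x are {48, 51}, {48, 49, 51}, {48, 50, 51}, {48, 51, 52}, {48, 49, 50, 51}, {48, 49, 51, 52}, {48, 50, 51, 52}, {48, 49, 50, 51, 52}; each meets A ∖ {48}, so x IS a limit point.
  x = 49: open {49} ∋ x has {49} ∩ (A ∖ {49}) = ∅, so x is NOT a limit point.
  x = 50: open {50} ∋ x has {50} ∩ (A ∖ {50}) = ∅, so x is NOT a limit point.
  x = 51: open {48, 51} ∋ x has {48, 51} ∩ (A ∖ {51}) = ∅, so x is NOT a limit point.
  x = 52: open {52} ∋ x has {52} ∩ (A ∖ {52}) = ∅, so x is NOT a limit point.
Collecting: A' = {48}.
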